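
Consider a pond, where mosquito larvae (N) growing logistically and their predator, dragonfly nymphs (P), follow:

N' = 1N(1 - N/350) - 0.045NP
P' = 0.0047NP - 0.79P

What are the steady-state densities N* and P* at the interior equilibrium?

From dP/dt = 0 with P > 0: 0.0047N* = 0.79, so N* = 168.
Substitute into dN/dt = 0: 1(1 - 168/350) = 0.045P*.
The bracket is 0.52, giving P* = 0.52/0.045 = 11.6.

N* ≈ 168, P* ≈ 11.6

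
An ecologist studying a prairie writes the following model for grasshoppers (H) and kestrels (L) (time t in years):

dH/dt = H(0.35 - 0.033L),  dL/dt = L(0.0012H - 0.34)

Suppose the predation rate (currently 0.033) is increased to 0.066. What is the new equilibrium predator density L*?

L* ≈ 5.3

At the interior fixed point, setting dH/dt = 0 with H > 0 fixes L* = (prey growth rate)/(HL coefficient) — independent of the other coefficients.
With the change, L* = 0.35/0.066 = 5.3; it falls from 10.6.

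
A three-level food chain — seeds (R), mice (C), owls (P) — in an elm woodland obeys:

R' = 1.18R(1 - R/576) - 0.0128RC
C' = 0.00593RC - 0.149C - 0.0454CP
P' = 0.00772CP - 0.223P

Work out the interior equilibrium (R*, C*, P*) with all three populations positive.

R* ≈ 396, C* ≈ 28.9, P* ≈ 48.4

From dP/dt = 0: 0.00772C* = 0.223, so C* = 28.9.
From dR/dt = 0: 1.18(1 - R*/576) = 0.0128·28.9, giving R* = 576·(1 - 0.313) = 396.
From dC/dt = 0: 0.00593·396 - 0.149 = 0.0454P*, so P* = 2.2/0.0454 = 48.4.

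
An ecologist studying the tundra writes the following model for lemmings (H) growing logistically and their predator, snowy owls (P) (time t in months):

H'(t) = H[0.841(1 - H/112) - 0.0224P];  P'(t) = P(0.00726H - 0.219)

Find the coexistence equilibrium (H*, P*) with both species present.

From dP/dt = 0 with P > 0: 0.00726H* = 0.219, so H* = 30.2.
Substitute into dH/dt = 0: 0.841(1 - 30.2/112) = 0.0224P*.
The bracket is 0.731, giving P* = 0.614/0.0224 = 27.4.

H* ≈ 30.2, P* ≈ 27.4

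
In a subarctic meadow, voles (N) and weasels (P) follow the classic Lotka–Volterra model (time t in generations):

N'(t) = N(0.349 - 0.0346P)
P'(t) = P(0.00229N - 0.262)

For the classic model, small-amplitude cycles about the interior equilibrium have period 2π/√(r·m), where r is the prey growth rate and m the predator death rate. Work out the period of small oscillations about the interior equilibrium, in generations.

Here r = 0.349 and m = 0.262, so r·m = 0.0914.
ω = √0.0914 = 0.302 per generation, hence T = 2π/ω ≈ 20.8 generations.

T ≈ 20.8 generations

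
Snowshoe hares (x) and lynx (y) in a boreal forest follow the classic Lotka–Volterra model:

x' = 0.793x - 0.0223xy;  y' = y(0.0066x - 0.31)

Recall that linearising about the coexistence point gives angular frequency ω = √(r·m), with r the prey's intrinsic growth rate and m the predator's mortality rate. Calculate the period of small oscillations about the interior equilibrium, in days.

Here r = 0.793 and m = 0.31, so r·m = 0.246.
ω = √0.246 = 0.496 per day, hence T = 2π/ω ≈ 12.7 days.

T ≈ 12.7 days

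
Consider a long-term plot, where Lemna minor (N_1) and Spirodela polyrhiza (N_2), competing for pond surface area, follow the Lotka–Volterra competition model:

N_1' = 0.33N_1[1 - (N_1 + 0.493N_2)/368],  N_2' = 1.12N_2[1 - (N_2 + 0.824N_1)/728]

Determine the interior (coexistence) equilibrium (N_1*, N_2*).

N_1* ≈ 15.3, N_2* ≈ 715

Setting both brackets to zero gives the nullclines N_1 + 0.493N_2 = 368 and 0.824N_1 + N_2 = 728.
Substituting N_2 = 728 - 0.824N_1 into the first: N_1(1 - 0.493·0.824) = 368 - 0.493·728.
So N_1* = 9.1/0.594 = 15.3, and then N_2* = 728 - 0.824·15.3 = 715.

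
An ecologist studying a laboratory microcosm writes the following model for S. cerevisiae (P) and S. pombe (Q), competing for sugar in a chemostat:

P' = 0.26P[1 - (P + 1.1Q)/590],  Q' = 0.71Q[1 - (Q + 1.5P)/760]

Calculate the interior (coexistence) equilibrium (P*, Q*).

P* ≈ 378, Q* ≈ 192

Setting both brackets to zero gives the nullclines P + 1.1Q = 590 and 1.5P + Q = 760.
Substituting Q = 760 - 1.5P into the first: P(1 - 1.1·1.5) = 590 - 1.1·760.
So P* = -246/-0.65 = 378, and then Q* = 760 - 1.5·378 = 192.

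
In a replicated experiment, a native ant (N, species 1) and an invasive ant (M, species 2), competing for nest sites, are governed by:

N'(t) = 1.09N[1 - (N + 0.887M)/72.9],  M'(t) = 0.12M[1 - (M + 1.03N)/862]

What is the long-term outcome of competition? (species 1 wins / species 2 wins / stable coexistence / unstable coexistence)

Compare the nullcline intercepts: K1/α12 = 72.9/0.887 = 82.2 < K2 = 862; K2/α21 = 862/1.03 = 837 > K1 = 72.9.
Since the inequalities point opposite ways, species 2 can invade but species 1 cannot.

species 2 excludes species 1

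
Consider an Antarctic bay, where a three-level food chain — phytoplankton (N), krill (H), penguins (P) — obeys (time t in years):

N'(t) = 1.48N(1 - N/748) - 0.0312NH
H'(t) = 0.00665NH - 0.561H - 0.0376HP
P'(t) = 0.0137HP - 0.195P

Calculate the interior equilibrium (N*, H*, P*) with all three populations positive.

N* ≈ 524, H* ≈ 14.2, P* ≈ 77.7

From dP/dt = 0: 0.0137H* = 0.195, so H* = 14.2.
From dN/dt = 0: 1.48(1 - N*/748) = 0.0312·14.2, giving N* = 748·(1 - 0.3) = 524.
From dH/dt = 0: 0.00665·524 - 0.561 = 0.0376P*, so P* = 2.92/0.0376 = 77.7.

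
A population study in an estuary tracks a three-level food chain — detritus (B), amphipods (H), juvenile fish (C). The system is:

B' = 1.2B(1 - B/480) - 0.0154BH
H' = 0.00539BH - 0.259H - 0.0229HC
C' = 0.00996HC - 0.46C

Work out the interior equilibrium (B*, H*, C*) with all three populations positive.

B* ≈ 196, H* ≈ 46.2, C* ≈ 34.7

From dC/dt = 0: 0.00996H* = 0.46, so H* = 46.2.
From dB/dt = 0: 1.2(1 - B*/480) = 0.0154·46.2, giving B* = 480·(1 - 0.593) = 196.
From dH/dt = 0: 0.00539·196 - 0.259 = 0.0229C*, so C* = 0.795/0.0229 = 34.7.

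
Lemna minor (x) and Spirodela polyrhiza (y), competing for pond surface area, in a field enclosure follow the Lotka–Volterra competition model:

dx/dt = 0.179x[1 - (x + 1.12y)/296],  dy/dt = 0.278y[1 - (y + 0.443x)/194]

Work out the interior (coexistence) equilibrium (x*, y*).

Setting both brackets to zero gives the nullclines x + 1.12y = 296 and 0.443x + y = 194.
Substituting y = 194 - 0.443x into the first: x(1 - 1.12·0.443) = 296 - 1.12·194.
So x* = 78.7/0.504 = 156, and then y* = 194 - 0.443·156 = 125.

x* ≈ 156, y* ≈ 125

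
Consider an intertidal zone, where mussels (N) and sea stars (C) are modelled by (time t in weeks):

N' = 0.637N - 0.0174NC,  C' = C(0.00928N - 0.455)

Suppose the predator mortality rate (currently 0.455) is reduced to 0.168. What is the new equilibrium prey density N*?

N* ≈ 18.1

At the interior fixed point, setting dC/dt = 0 with C > 0 fixes N* = (predator death rate)/(NC coefficient) — independent of the other coefficients.
With the change, N* = 0.168/0.00928 = 18.1; it falls from 49.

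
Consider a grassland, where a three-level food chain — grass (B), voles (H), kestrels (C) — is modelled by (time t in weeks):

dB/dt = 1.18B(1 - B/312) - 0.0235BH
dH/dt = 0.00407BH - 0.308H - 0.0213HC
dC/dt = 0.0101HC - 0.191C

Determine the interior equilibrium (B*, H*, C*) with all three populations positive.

B* ≈ 194, H* ≈ 18.9, C* ≈ 22.7

From dC/dt = 0: 0.0101H* = 0.191, so H* = 18.9.
From dB/dt = 0: 1.18(1 - B*/312) = 0.0235·18.9, giving B* = 312·(1 - 0.377) = 194.
From dH/dt = 0: 0.00407·194 - 0.308 = 0.0213C*, so C* = 0.484/0.0213 = 22.7.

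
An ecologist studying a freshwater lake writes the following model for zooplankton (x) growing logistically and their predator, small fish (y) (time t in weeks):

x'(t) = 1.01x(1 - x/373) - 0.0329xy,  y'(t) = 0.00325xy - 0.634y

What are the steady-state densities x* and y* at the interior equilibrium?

From dy/dt = 0 with y > 0: 0.00325x* = 0.634, so x* = 195.
Substitute into dx/dt = 0: 1.01(1 - 195/373) = 0.0329y*.
The bracket is 0.477, giving y* = 0.482/0.0329 = 14.6.

x* ≈ 195, y* ≈ 14.6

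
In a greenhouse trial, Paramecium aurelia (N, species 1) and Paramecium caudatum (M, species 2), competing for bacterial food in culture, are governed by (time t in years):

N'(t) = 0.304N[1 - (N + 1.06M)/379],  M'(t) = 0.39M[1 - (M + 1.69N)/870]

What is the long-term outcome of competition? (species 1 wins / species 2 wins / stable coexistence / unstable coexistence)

Compare the nullcline intercepts: K1/α12 = 379/1.06 = 358 < K2 = 870; K2/α21 = 870/1.69 = 515 > K1 = 379.
Since the inequalities point opposite ways, species 2 can invade but species 1 cannot.

species 2 excludes species 1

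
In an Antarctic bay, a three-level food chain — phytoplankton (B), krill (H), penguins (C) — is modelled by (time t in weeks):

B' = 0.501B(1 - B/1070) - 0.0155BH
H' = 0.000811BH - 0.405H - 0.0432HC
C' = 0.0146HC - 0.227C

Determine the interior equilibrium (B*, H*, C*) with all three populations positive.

B* ≈ 555, H* ≈ 15.5, C* ≈ 1.05

From dC/dt = 0: 0.0146H* = 0.227, so H* = 15.5.
From dB/dt = 0: 0.501(1 - B*/1070) = 0.0155·15.5, giving B* = 1070·(1 - 0.481) = 555.
From dH/dt = 0: 0.000811·555 - 0.405 = 0.0432C*, so C* = 0.0454/0.0432 = 1.05.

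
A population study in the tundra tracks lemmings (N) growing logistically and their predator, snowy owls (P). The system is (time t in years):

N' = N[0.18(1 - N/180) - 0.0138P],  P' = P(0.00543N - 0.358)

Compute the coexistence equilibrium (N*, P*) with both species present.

From dP/dt = 0 with P > 0: 0.00543N* = 0.358, so N* = 65.9.
Substitute into dN/dt = 0: 0.18(1 - 65.9/180) = 0.0138P*.
The bracket is 0.634, giving P* = 0.114/0.0138 = 8.27.

N* ≈ 65.9, P* ≈ 8.27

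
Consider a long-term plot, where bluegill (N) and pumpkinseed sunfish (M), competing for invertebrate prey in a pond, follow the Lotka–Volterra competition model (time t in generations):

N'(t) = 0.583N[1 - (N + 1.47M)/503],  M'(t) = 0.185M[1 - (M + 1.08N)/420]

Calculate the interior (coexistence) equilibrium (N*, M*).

Setting both brackets to zero gives the nullclines N + 1.47M = 503 and 1.08N + M = 420.
Substituting M = 420 - 1.08N into the first: N(1 - 1.47·1.08) = 503 - 1.47·420.
So N* = -114/-0.588 = 195, and then M* = 420 - 1.08·195 = 210.

N* ≈ 195, M* ≈ 210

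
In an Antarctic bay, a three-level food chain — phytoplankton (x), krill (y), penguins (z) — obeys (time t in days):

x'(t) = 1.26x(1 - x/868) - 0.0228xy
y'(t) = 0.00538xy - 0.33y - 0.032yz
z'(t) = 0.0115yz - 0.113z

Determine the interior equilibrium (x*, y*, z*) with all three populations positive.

x* ≈ 714, y* ≈ 9.83, z* ≈ 110

From dz/dt = 0: 0.0115y* = 0.113, so y* = 9.83.
From dx/dt = 0: 1.26(1 - x*/868) = 0.0228·9.83, giving x* = 868·(1 - 0.178) = 714.
From dy/dt = 0: 0.00538·714 - 0.33 = 0.032z*, so z* = 3.51/0.032 = 110.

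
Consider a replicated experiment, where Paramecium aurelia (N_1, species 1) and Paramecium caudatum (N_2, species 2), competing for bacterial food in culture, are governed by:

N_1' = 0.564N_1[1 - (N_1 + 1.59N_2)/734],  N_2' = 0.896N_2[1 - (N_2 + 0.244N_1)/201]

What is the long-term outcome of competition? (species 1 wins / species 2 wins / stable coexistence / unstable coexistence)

Compare the nullcline intercepts: K1/α12 = 734/1.59 = 462 > K2 = 201; K2/α21 = 201/0.244 = 824 > K1 = 734.
Since both inequalities hold, each species can invade when rare, so the interior equilibrium is stable.

stable coexistence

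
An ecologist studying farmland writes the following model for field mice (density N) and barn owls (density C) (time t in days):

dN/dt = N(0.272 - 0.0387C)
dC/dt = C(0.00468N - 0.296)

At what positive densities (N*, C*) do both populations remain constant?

N* ≈ 63.2, C* ≈ 7.03

Set dC/dt = 0 with C > 0: 0.00468N - 0.296 = 0, so N* = 0.296/0.00468 = 63.2.
Set dN/dt = 0 with N > 0: 0.272 - 0.0387C = 0, so C* = 0.272/0.0387 = 7.03.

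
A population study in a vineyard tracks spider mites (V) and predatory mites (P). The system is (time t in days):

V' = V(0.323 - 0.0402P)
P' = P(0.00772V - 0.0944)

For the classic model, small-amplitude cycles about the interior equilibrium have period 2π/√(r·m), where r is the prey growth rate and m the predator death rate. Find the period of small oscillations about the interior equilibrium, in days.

T ≈ 36 days

Here r = 0.323 and m = 0.0944, so r·m = 0.0305.
ω = √0.0305 = 0.175 per day, hence T = 2π/ω ≈ 36 days.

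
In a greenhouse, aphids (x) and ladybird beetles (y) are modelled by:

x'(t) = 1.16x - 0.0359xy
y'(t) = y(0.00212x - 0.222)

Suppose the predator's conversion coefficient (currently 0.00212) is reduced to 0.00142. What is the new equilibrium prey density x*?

At the interior fixed point, setting dy/dt = 0 with y > 0 fixes x* = (predator death rate)/(xy coefficient) — independent of the other coefficients.
With the change, x* = 0.222/0.00142 = 156; it rises from 105.

x* ≈ 156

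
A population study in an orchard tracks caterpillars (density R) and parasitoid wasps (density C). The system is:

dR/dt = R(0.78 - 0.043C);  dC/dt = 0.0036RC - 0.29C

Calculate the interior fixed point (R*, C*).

R* ≈ 80.6, C* ≈ 18.1

Set dC/dt = 0 with C > 0: 0.0036R - 0.29 = 0, so R* = 0.29/0.0036 = 80.6.
Set dR/dt = 0 with R > 0: 0.78 - 0.043C = 0, so C* = 0.78/0.043 = 18.1.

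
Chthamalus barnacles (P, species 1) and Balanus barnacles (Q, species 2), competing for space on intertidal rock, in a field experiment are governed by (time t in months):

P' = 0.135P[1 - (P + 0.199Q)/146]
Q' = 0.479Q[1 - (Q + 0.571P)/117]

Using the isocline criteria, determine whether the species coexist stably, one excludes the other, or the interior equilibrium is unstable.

stable coexistence

Compare the nullcline intercepts: K1/α12 = 146/0.199 = 734 > K2 = 117; K2/α21 = 117/0.571 = 205 > K1 = 146.
Since both inequalities hold, each species can invade when rare, so the interior equilibrium is stable.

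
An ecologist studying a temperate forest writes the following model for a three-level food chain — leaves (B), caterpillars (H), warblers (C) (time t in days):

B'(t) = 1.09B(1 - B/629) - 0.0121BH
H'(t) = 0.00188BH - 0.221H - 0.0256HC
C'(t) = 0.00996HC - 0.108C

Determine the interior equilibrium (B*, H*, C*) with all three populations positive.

From dC/dt = 0: 0.00996H* = 0.108, so H* = 10.8.
From dB/dt = 0: 1.09(1 - B*/629) = 0.0121·10.8, giving B* = 629·(1 - 0.12) = 553.
From dH/dt = 0: 0.00188·553 - 0.221 = 0.0256C*, so C* = 0.819/0.0256 = 32.

B* ≈ 553, H* ≈ 10.8, C* ≈ 32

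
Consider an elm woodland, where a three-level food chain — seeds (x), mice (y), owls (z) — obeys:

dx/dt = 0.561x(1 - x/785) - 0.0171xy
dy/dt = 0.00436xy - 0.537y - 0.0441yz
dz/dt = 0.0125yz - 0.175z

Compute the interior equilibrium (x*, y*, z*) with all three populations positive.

x* ≈ 450, y* ≈ 14, z* ≈ 32.3

From dz/dt = 0: 0.0125y* = 0.175, so y* = 14.
From dx/dt = 0: 0.561(1 - x*/785) = 0.0171·14, giving x* = 785·(1 - 0.427) = 450.
From dy/dt = 0: 0.00436·450 - 0.537 = 0.0441z*, so z* = 1.43/0.0441 = 32.3.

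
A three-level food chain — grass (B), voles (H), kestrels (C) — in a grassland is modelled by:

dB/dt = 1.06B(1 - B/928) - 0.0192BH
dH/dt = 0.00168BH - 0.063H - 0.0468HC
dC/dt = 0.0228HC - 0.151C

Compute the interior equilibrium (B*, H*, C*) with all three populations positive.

B* ≈ 817, H* ≈ 6.62, C* ≈ 28

From dC/dt = 0: 0.0228H* = 0.151, so H* = 6.62.
From dB/dt = 0: 1.06(1 - B*/928) = 0.0192·6.62, giving B* = 928·(1 - 0.12) = 817.
From dH/dt = 0: 0.00168·817 - 0.063 = 0.0468C*, so C* = 1.31/0.0468 = 28.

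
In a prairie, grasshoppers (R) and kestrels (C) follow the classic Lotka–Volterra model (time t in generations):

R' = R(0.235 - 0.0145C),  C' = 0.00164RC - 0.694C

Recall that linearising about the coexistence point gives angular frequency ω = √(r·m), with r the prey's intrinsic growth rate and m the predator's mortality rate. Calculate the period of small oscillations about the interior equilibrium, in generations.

T ≈ 15.6 generations

Here r = 0.235 and m = 0.694, so r·m = 0.163.
ω = √0.163 = 0.404 per generation, hence T = 2π/ω ≈ 15.6 generations.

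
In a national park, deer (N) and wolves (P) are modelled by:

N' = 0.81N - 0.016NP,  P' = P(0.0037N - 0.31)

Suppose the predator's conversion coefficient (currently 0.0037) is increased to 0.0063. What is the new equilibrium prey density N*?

N* ≈ 49.2

At the interior fixed point, setting dP/dt = 0 with P > 0 fixes N* = (predator death rate)/(NP coefficient) — independent of the other coefficients.
With the change, N* = 0.31/0.0063 = 49.2; it falls from 83.8.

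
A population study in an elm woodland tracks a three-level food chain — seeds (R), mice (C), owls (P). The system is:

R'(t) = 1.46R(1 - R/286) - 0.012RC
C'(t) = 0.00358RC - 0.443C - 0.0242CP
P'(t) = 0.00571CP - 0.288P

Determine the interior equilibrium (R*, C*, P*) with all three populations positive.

R* ≈ 167, C* ≈ 50.4, P* ≈ 6.46

From dP/dt = 0: 0.00571C* = 0.288, so C* = 50.4.
From dR/dt = 0: 1.46(1 - R*/286) = 0.012·50.4, giving R* = 286·(1 - 0.415) = 167.
From dC/dt = 0: 0.00358·167 - 0.443 = 0.0242P*, so P* = 0.156/0.0242 = 6.46.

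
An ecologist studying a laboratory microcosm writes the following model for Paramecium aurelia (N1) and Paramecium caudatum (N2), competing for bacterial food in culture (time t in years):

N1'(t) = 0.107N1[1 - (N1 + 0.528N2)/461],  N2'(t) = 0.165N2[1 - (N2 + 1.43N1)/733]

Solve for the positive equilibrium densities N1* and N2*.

N1* ≈ 302, N2* ≈ 301

Setting both brackets to zero gives the nullclines N1 + 0.528N2 = 461 and 1.43N1 + N2 = 733.
Substituting N2 = 733 - 1.43N1 into the first: N1(1 - 0.528·1.43) = 461 - 0.528·733.
So N1* = 74/0.245 = 302, and then N2* = 733 - 1.43·302 = 301.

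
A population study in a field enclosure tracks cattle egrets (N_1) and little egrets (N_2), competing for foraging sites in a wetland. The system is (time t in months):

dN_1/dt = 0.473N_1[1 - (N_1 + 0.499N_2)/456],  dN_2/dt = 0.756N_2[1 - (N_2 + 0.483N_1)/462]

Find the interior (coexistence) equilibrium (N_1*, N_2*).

N_1* ≈ 297, N_2* ≈ 319

Setting both brackets to zero gives the nullclines N_1 + 0.499N_2 = 456 and 0.483N_1 + N_2 = 462.
Substituting N_2 = 462 - 0.483N_1 into the first: N_1(1 - 0.499·0.483) = 456 - 0.499·462.
So N_1* = 225/0.759 = 297, and then N_2* = 462 - 0.483·297 = 319.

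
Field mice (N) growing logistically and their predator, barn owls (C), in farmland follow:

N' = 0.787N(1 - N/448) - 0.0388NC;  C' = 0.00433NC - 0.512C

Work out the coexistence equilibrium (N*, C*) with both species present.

N* ≈ 118, C* ≈ 14.9

From dC/dt = 0 with C > 0: 0.00433N* = 0.512, so N* = 118.
Substitute into dN/dt = 0: 0.787(1 - 118/448) = 0.0388C*.
The bracket is 0.736, giving C* = 0.579/0.0388 = 14.9.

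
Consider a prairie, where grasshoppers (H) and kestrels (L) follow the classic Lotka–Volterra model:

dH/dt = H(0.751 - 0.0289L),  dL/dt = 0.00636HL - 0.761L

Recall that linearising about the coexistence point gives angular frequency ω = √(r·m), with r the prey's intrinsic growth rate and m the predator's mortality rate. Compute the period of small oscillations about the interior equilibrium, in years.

Here r = 0.751 and m = 0.761, so r·m = 0.572.
ω = √0.572 = 0.756 per year, hence T = 2π/ω ≈ 8.31 years.

T ≈ 8.31 years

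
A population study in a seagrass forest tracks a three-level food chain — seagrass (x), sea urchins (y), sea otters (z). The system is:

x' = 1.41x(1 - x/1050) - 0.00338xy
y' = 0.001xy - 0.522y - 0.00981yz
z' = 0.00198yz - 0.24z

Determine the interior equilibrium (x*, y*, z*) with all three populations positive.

x* ≈ 745, y* ≈ 121, z* ≈ 22.7

From dz/dt = 0: 0.00198y* = 0.24, so y* = 121.
From dx/dt = 0: 1.41(1 - x*/1050) = 0.00338·121, giving x* = 1050·(1 - 0.291) = 745.
From dy/dt = 0: 0.001·745 - 0.522 = 0.00981z*, so z* = 0.223/0.00981 = 22.7.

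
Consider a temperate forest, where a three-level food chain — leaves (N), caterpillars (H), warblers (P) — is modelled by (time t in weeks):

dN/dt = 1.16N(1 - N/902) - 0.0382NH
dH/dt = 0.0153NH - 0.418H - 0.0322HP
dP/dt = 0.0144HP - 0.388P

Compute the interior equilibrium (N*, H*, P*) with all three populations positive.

From dP/dt = 0: 0.0144H* = 0.388, so H* = 26.9.
From dN/dt = 0: 1.16(1 - N*/902) = 0.0382·26.9, giving N* = 902·(1 - 0.887) = 102.
From dH/dt = 0: 0.0153·102 - 0.418 = 0.0322P*, so P* = 1.14/0.0322 = 35.3.

N* ≈ 102, H* ≈ 26.9, P* ≈ 35.3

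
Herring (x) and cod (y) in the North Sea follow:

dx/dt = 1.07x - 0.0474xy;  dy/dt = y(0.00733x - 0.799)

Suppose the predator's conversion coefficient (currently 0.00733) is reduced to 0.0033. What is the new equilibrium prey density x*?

At the interior fixed point, setting dy/dt = 0 with y > 0 fixes x* = (predator death rate)/(xy coefficient) — independent of the other coefficients.
With the change, x* = 0.799/0.0033 = 242; it rises from 109.

x* ≈ 242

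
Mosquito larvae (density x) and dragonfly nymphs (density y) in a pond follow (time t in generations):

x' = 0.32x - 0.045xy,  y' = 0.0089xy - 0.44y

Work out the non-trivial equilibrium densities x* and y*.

Set dy/dt = 0 with y > 0: 0.0089x - 0.44 = 0, so x* = 0.44/0.0089 = 49.4.
Set dx/dt = 0 with x > 0: 0.32 - 0.045y = 0, so y* = 0.32/0.045 = 7.11.

x* ≈ 49.4, y* ≈ 7.11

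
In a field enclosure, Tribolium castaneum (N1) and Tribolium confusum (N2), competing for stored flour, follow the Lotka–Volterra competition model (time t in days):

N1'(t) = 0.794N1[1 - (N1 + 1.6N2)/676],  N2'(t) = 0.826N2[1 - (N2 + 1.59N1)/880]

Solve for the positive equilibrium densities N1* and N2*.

Setting both brackets to zero gives the nullclines N1 + 1.6N2 = 676 and 1.59N1 + N2 = 880.
Substituting N2 = 880 - 1.59N1 into the first: N1(1 - 1.6·1.59) = 676 - 1.6·880.
So N1* = -732/-1.54 = 474, and then N2* = 880 - 1.59·474 = 126.

N1* ≈ 474, N2* ≈ 126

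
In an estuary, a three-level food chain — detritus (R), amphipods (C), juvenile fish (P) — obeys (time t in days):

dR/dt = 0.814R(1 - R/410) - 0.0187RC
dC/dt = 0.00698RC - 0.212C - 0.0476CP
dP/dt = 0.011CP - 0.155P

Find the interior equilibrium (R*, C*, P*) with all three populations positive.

From dP/dt = 0: 0.011C* = 0.155, so C* = 14.1.
From dR/dt = 0: 0.814(1 - R*/410) = 0.0187·14.1, giving R* = 410·(1 - 0.324) = 277.
From dC/dt = 0: 0.00698·277 - 0.212 = 0.0476P*, so P* = 1.72/0.0476 = 36.2.

R* ≈ 277, C* ≈ 14.1, P* ≈ 36.2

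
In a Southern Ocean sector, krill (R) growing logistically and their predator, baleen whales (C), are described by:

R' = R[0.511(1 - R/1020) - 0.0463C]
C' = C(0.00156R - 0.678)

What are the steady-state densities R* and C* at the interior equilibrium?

From dC/dt = 0 with C > 0: 0.00156R* = 0.678, so R* = 435.
Substitute into dR/dt = 0: 0.511(1 - 435/1020) = 0.0463C*.
The bracket is 0.574, giving C* = 0.293/0.0463 = 6.33.

R* ≈ 435, C* ≈ 6.33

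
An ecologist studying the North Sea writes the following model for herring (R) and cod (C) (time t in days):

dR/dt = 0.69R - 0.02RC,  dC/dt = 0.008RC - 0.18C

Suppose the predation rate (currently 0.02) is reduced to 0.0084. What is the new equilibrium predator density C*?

At the interior fixed point, setting dR/dt = 0 with R > 0 fixes C* = (prey growth rate)/(RC coefficient) — independent of the other coefficients.
With the change, C* = 0.69/0.0084 = 82.1; it rises from 34.5.

C* ≈ 82.1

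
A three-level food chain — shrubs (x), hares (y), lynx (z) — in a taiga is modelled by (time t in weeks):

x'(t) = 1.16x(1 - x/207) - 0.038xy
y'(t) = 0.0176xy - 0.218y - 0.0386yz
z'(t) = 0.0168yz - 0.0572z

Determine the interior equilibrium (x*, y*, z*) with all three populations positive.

x* ≈ 184, y* ≈ 3.4, z* ≈ 78.2

From dz/dt = 0: 0.0168y* = 0.0572, so y* = 3.4.
From dx/dt = 0: 1.16(1 - x*/207) = 0.038·3.4, giving x* = 207·(1 - 0.112) = 184.
From dy/dt = 0: 0.0176·184 - 0.218 = 0.0386z*, so z* = 3.02/0.0386 = 78.2.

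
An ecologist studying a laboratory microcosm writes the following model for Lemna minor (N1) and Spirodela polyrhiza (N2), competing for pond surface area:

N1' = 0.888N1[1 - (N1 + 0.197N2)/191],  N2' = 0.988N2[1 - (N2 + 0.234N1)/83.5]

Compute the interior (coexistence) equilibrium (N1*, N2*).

Setting both brackets to zero gives the nullclines N1 + 0.197N2 = 191 and 0.234N1 + N2 = 83.5.
Substituting N2 = 83.5 - 0.234N1 into the first: N1(1 - 0.197·0.234) = 191 - 0.197·83.5.
So N1* = 175/0.954 = 183, and then N2* = 83.5 - 0.234·183 = 40.7.

N1* ≈ 183, N2* ≈ 40.7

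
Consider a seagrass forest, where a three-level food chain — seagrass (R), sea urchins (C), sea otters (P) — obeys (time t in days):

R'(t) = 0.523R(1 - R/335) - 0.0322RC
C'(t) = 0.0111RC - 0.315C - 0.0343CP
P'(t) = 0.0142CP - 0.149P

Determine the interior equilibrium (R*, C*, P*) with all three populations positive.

From dP/dt = 0: 0.0142C* = 0.149, so C* = 10.5.
From dR/dt = 0: 0.523(1 - R*/335) = 0.0322·10.5, giving R* = 335·(1 - 0.646) = 119.
From dC/dt = 0: 0.0111·119 - 0.315 = 0.0343P*, so P* = 1/0.0343 = 29.2.

R* ≈ 119, C* ≈ 10.5, P* ≈ 29.2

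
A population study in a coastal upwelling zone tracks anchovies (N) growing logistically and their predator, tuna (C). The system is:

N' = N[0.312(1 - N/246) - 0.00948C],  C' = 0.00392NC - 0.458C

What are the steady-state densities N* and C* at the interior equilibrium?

N* ≈ 117, C* ≈ 17.3

From dC/dt = 0 with C > 0: 0.00392N* = 0.458, so N* = 117.
Substitute into dN/dt = 0: 0.312(1 - 117/246) = 0.00948C*.
The bracket is 0.525, giving C* = 0.164/0.00948 = 17.3.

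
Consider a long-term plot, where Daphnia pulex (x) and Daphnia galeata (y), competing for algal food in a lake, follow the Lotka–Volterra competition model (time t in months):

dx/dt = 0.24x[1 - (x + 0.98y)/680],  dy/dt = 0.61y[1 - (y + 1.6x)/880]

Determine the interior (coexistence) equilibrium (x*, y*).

Setting both brackets to zero gives the nullclines x + 0.98y = 680 and 1.6x + y = 880.
Substituting y = 880 - 1.6x into the first: x(1 - 0.98·1.6) = 680 - 0.98·880.
So x* = -182/-0.568 = 321, and then y* = 880 - 1.6·321 = 366.

x* ≈ 321, y* ≈ 366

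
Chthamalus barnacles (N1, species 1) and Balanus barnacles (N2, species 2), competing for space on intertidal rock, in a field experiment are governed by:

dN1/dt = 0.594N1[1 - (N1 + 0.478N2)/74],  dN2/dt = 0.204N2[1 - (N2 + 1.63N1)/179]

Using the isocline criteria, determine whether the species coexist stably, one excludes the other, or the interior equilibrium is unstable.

species 2 excludes species 1

Compare the nullcline intercepts: K1/α12 = 74/0.478 = 155 < K2 = 179; K2/α21 = 179/1.63 = 110 > K1 = 74.
Since the inequalities point opposite ways, species 2 can invade but species 1 cannot.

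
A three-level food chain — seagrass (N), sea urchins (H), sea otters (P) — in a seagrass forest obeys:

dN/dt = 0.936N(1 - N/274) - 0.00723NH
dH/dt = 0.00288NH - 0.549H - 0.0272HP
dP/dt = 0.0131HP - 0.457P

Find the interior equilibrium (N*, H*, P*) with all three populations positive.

N* ≈ 200, H* ≈ 34.9, P* ≈ 1.01

From dP/dt = 0: 0.0131H* = 0.457, so H* = 34.9.
From dN/dt = 0: 0.936(1 - N*/274) = 0.00723·34.9, giving N* = 274·(1 - 0.269) = 200.
From dH/dt = 0: 0.00288·200 - 0.549 = 0.0272P*, so P* = 0.0275/0.0272 = 1.01.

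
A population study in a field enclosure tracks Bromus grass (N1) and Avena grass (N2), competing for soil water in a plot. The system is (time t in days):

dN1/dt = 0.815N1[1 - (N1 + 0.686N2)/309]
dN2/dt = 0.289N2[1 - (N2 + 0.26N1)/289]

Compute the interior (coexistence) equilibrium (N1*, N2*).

Setting both brackets to zero gives the nullclines N1 + 0.686N2 = 309 and 0.26N1 + N2 = 289.
Substituting N2 = 289 - 0.26N1 into the first: N1(1 - 0.686·0.26) = 309 - 0.686·289.
So N1* = 111/0.822 = 135, and then N2* = 289 - 0.26·135 = 254.

N1* ≈ 135, N2* ≈ 254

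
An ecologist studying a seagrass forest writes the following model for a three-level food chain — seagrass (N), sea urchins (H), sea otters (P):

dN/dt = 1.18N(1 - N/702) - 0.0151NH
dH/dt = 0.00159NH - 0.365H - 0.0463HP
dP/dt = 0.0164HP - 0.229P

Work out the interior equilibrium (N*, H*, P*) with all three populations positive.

N* ≈ 577, H* ≈ 14, P* ≈ 11.9

From dP/dt = 0: 0.0164H* = 0.229, so H* = 14.
From dN/dt = 0: 1.18(1 - N*/702) = 0.0151·14, giving N* = 702·(1 - 0.179) = 577.
From dH/dt = 0: 0.00159·577 - 0.365 = 0.0463P*, so P* = 0.552/0.0463 = 11.9.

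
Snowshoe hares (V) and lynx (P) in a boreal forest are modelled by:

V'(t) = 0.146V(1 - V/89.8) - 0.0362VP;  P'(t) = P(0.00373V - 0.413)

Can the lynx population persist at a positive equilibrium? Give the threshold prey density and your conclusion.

Threshold V = 111; K < 111, so no, the predator goes extinct.

The predator equation gives dP/dt > 0 only when V > 0.413/0.00373 = 111.
Without the predator, V → K = 89.8. Since 89.8 < 111, the predator cannot invade.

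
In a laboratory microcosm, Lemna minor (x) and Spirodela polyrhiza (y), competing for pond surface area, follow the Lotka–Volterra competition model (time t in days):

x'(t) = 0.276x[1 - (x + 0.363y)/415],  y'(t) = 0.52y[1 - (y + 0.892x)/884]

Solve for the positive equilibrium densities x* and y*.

x* ≈ 139, y* ≈ 760

Setting both brackets to zero gives the nullclines x + 0.363y = 415 and 0.892x + y = 884.
Substituting y = 884 - 0.892x into the first: x(1 - 0.363·0.892) = 415 - 0.363·884.
So x* = 94.1/0.676 = 139, and then y* = 884 - 0.892·139 = 760.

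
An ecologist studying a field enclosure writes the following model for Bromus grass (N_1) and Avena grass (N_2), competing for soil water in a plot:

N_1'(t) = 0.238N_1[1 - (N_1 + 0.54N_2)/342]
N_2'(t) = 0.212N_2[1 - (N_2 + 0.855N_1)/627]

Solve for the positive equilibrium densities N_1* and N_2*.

N_1* ≈ 6.35, N_2* ≈ 622

Setting both brackets to zero gives the nullclines N_1 + 0.54N_2 = 342 and 0.855N_1 + N_2 = 627.
Substituting N_2 = 627 - 0.855N_1 into the first: N_1(1 - 0.54·0.855) = 342 - 0.54·627.
So N_1* = 3.42/0.538 = 6.35, and then N_2* = 627 - 0.855·6.35 = 622.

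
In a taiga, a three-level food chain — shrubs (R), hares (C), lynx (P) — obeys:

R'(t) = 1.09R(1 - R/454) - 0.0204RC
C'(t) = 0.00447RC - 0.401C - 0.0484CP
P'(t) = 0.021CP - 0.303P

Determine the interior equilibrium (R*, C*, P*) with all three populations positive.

From dP/dt = 0: 0.021C* = 0.303, so C* = 14.4.
From dR/dt = 0: 1.09(1 - R*/454) = 0.0204·14.4, giving R* = 454·(1 - 0.27) = 331.
From dC/dt = 0: 0.00447·331 - 0.401 = 0.0484P*, so P* = 1.08/0.0484 = 22.3.

R* ≈ 331, C* ≈ 14.4, P* ≈ 22.3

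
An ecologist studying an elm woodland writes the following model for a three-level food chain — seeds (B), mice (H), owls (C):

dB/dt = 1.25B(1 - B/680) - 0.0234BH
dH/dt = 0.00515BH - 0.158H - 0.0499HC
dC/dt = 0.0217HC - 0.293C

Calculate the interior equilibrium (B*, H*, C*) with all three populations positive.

B* ≈ 508, H* ≈ 13.5, C* ≈ 49.3

From dC/dt = 0: 0.0217H* = 0.293, so H* = 13.5.
From dB/dt = 0: 1.25(1 - B*/680) = 0.0234·13.5, giving B* = 680·(1 - 0.253) = 508.
From dH/dt = 0: 0.00515·508 - 0.158 = 0.0499C*, so C* = 2.46/0.0499 = 49.3.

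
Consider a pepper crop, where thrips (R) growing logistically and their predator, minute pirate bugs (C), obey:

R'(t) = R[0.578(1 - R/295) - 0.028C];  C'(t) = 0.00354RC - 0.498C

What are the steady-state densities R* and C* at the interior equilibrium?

From dC/dt = 0 with C > 0: 0.00354R* = 0.498, so R* = 141.
Substitute into dR/dt = 0: 0.578(1 - 141/295) = 0.028C*.
The bracket is 0.523, giving C* = 0.302/0.028 = 10.8.

R* ≈ 141, C* ≈ 10.8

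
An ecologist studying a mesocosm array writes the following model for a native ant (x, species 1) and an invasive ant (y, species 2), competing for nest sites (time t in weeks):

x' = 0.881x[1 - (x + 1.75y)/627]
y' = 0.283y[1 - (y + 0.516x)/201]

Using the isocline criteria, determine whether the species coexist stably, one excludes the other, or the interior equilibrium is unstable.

species 1 excludes species 2

Compare the nullcline intercepts: K1/α12 = 627/1.75 = 358 > K2 = 201; K2/α21 = 201/0.516 = 390 < K1 = 627.
Since the inequalities point opposite ways, species 1 can invade but species 2 cannot.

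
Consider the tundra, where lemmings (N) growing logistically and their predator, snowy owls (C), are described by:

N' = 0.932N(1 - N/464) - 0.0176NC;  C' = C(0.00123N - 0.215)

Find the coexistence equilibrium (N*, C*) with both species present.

N* ≈ 175, C* ≈ 33

From dC/dt = 0 with C > 0: 0.00123N* = 0.215, so N* = 175.
Substitute into dN/dt = 0: 0.932(1 - 175/464) = 0.0176C*.
The bracket is 0.623, giving C* = 0.581/0.0176 = 33.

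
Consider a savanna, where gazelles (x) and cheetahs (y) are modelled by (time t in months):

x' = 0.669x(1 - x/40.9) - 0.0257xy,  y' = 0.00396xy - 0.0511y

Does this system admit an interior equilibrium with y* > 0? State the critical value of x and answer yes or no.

Threshold x = 12.9; K > 12.9, so yes, the predator persists.

The predator equation gives dy/dt > 0 only when x > 0.0511/0.00396 = 12.9.
Without the predator, x → K = 40.9. Since 40.9 > 12.9, the predator can invade and persist.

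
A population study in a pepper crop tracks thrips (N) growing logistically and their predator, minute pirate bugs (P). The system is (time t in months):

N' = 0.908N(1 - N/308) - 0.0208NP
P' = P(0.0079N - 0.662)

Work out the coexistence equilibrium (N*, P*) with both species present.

N* ≈ 83.8, P* ≈ 31.8

From dP/dt = 0 with P > 0: 0.0079N* = 0.662, so N* = 83.8.
Substitute into dN/dt = 0: 0.908(1 - 83.8/308) = 0.0208P*.
The bracket is 0.728, giving P* = 0.661/0.0208 = 31.8.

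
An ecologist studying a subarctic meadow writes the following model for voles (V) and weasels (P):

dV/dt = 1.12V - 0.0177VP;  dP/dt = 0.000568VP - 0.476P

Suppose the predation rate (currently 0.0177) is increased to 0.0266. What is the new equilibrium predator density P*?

P* ≈ 42.1

At the interior fixed point, setting dV/dt = 0 with V > 0 fixes P* = (prey growth rate)/(VP coefficient) — independent of the other coefficients.
With the change, P* = 1.12/0.0266 = 42.1; it falls from 63.3.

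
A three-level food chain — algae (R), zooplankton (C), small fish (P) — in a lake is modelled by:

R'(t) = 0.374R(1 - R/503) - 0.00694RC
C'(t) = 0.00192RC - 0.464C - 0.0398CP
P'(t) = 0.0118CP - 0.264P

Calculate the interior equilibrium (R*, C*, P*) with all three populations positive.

R* ≈ 294, C* ≈ 22.4, P* ≈ 2.53

From dP/dt = 0: 0.0118C* = 0.264, so C* = 22.4.
From dR/dt = 0: 0.374(1 - R*/503) = 0.00694·22.4, giving R* = 503·(1 - 0.415) = 294.
From dC/dt = 0: 0.00192·294 - 0.464 = 0.0398P*, so P* = 0.101/0.0398 = 2.53.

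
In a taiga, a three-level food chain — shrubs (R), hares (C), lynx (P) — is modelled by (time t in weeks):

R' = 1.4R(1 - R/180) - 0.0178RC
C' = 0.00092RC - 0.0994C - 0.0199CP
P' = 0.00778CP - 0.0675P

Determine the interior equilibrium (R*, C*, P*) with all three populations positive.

From dP/dt = 0: 0.00778C* = 0.0675, so C* = 8.68.
From dR/dt = 0: 1.4(1 - R*/180) = 0.0178·8.68, giving R* = 180·(1 - 0.11) = 160.
From dC/dt = 0: 0.00092·160 - 0.0994 = 0.0199P*, so P* = 0.0479/0.0199 = 2.41.

R* ≈ 160, C* ≈ 8.68, P* ≈ 2.41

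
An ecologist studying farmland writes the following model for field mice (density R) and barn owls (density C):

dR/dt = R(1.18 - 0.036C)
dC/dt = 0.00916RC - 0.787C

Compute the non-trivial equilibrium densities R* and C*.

Set dC/dt = 0 with C > 0: 0.00916R - 0.787 = 0, so R* = 0.787/0.00916 = 85.9.
Set dR/dt = 0 with R > 0: 1.18 - 0.036C = 0, so C* = 1.18/0.036 = 32.8.

R* ≈ 85.9, C* ≈ 32.8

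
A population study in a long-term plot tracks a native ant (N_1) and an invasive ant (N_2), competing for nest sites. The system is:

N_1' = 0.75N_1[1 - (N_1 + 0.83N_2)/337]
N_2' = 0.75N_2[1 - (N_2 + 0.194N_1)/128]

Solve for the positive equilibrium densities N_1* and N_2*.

N_1* ≈ 275, N_2* ≈ 74.6

Setting both brackets to zero gives the nullclines N_1 + 0.83N_2 = 337 and 0.194N_1 + N_2 = 128.
Substituting N_2 = 128 - 0.194N_1 into the first: N_1(1 - 0.83·0.194) = 337 - 0.83·128.
So N_1* = 231/0.839 = 275, and then N_2* = 128 - 0.194·275 = 74.6.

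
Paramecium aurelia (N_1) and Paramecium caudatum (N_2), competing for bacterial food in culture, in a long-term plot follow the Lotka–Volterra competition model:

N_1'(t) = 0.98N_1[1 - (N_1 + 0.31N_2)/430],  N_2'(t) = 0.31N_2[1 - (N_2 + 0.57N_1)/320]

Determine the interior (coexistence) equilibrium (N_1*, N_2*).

Setting both brackets to zero gives the nullclines N_1 + 0.31N_2 = 430 and 0.57N_1 + N_2 = 320.
Substituting N_2 = 320 - 0.57N_1 into the first: N_1(1 - 0.31·0.57) = 430 - 0.31·320.
So N_1* = 331/0.823 = 402, and then N_2* = 320 - 0.57·402 = 91.

N_1* ≈ 402, N_2* ≈ 91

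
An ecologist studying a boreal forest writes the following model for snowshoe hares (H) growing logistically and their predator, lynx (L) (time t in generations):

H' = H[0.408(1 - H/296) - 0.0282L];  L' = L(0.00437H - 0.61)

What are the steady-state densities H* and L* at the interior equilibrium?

From dL/dt = 0 with L > 0: 0.00437H* = 0.61, so H* = 140.
Substitute into dH/dt = 0: 0.408(1 - 140/296) = 0.0282L*.
The bracket is 0.528, giving L* = 0.216/0.0282 = 7.65.

H* ≈ 140, L* ≈ 7.65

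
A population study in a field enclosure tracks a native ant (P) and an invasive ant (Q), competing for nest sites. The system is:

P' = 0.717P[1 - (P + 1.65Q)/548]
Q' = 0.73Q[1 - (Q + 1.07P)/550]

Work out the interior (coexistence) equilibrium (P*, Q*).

P* ≈ 470, Q* ≈ 47.5

Setting both brackets to zero gives the nullclines P + 1.65Q = 548 and 1.07P + Q = 550.
Substituting Q = 550 - 1.07P into the first: P(1 - 1.65·1.07) = 548 - 1.65·550.
So P* = -360/-0.766 = 470, and then Q* = 550 - 1.07·470 = 47.5.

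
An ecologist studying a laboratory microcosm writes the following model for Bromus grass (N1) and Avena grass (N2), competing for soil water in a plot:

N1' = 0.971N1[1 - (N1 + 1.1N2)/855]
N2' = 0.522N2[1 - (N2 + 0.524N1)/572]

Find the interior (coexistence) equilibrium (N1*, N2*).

Setting both brackets to zero gives the nullclines N1 + 1.1N2 = 855 and 0.524N1 + N2 = 572.
Substituting N2 = 572 - 0.524N1 into the first: N1(1 - 1.1·0.524) = 855 - 1.1·572.
So N1* = 226/0.424 = 533, and then N2* = 572 - 0.524·533 = 293.

N1* ≈ 533, N2* ≈ 293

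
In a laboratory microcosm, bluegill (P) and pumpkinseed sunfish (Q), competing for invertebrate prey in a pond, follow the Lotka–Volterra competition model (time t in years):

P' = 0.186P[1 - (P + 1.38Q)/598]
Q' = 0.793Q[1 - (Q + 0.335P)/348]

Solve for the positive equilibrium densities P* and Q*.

P* ≈ 219, Q* ≈ 275

Setting both brackets to zero gives the nullclines P + 1.38Q = 598 and 0.335P + Q = 348.
Substituting Q = 348 - 0.335P into the first: P(1 - 1.38·0.335) = 598 - 1.38·348.
So P* = 118/0.538 = 219, and then Q* = 348 - 0.335·219 = 275.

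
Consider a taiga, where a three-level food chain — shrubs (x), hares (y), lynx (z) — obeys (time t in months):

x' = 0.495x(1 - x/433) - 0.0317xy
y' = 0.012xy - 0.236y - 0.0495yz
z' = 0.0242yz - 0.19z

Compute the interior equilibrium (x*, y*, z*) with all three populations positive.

x* ≈ 215, y* ≈ 7.85, z* ≈ 47.4

From dz/dt = 0: 0.0242y* = 0.19, so y* = 7.85.
From dx/dt = 0: 0.495(1 - x*/433) = 0.0317·7.85, giving x* = 433·(1 - 0.503) = 215.
From dy/dt = 0: 0.012·215 - 0.236 = 0.0495z*, so z* = 2.35/0.0495 = 47.4.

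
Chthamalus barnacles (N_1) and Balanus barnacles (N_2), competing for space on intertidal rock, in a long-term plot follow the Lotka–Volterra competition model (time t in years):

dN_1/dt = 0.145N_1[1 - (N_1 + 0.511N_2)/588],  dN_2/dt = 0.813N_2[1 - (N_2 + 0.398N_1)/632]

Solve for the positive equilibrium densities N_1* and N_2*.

N_1* ≈ 333, N_2* ≈ 500

Setting both brackets to zero gives the nullclines N_1 + 0.511N_2 = 588 and 0.398N_1 + N_2 = 632.
Substituting N_2 = 632 - 0.398N_1 into the first: N_1(1 - 0.511·0.398) = 588 - 0.511·632.
So N_1* = 265/0.797 = 333, and then N_2* = 632 - 0.398·333 = 500.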